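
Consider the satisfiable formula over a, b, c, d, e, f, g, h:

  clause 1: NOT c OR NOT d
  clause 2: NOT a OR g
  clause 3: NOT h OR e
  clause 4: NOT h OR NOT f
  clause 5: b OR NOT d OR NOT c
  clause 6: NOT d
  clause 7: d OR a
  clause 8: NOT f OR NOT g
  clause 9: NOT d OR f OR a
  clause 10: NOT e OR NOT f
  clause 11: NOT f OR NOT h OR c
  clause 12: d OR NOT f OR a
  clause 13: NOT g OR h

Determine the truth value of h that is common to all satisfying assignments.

Suppose h = false.
From the singleton clause (NOT d), d = false.
From the singleton clause (a), a = true.
From the singleton clause (g), g = true.
But (NOT g) is also a unit clause — contradiction.
So every satisfying assignment has h = True.

True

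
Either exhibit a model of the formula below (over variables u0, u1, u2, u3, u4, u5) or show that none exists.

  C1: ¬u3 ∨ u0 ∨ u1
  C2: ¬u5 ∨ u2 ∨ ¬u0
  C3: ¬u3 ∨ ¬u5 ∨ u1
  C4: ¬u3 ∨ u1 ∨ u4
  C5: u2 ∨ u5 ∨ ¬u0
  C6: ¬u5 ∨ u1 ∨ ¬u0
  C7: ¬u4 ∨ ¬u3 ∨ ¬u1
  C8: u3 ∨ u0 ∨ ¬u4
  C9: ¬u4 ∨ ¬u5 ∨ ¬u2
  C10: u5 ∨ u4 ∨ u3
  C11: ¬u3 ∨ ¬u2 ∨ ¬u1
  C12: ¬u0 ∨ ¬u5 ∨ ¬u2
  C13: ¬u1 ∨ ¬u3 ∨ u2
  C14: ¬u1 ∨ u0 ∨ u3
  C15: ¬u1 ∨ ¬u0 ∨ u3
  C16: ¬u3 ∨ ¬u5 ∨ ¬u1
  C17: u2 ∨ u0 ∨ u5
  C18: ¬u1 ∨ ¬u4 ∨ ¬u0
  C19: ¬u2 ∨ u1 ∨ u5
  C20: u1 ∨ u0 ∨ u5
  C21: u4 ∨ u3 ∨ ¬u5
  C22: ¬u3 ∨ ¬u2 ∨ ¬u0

UNSATISFIABLE

Suppose u3 = False.
Suppose u0 = True.
Unit clause (¬u1) forces u1 = False.
Unit clause (¬u5) forces u5 = False.
Unit clause (u2) forces u2 = True.
That conflicts with the unit clause (¬u2).
So u0 must be the other value — set u0 = False.
Unit clause (¬u4) forces u4 = False.
Unit clause (u5) forces u5 = True.
That conflicts with the unit clause (¬u5).
Either choice for u0 ends in contradiction.
So u3 must be the other value — set u3 = True.
Suppose u0 = True.
Unit clause (¬u2) forces u2 = False.
Unit clause (¬u5) forces u5 = False.
That conflicts with the unit clause (u5).
So u0 must be the other value — set u0 = False.
Unit clause (u1) forces u1 = True.
Unit clause (¬u4) forces u4 = False.
Unit clause (¬u2) forces u2 = False.
That conflicts with the unit clause (u2).
Either choice for u0 ends in contradiction.
Either choice for u3 ends in contradiction.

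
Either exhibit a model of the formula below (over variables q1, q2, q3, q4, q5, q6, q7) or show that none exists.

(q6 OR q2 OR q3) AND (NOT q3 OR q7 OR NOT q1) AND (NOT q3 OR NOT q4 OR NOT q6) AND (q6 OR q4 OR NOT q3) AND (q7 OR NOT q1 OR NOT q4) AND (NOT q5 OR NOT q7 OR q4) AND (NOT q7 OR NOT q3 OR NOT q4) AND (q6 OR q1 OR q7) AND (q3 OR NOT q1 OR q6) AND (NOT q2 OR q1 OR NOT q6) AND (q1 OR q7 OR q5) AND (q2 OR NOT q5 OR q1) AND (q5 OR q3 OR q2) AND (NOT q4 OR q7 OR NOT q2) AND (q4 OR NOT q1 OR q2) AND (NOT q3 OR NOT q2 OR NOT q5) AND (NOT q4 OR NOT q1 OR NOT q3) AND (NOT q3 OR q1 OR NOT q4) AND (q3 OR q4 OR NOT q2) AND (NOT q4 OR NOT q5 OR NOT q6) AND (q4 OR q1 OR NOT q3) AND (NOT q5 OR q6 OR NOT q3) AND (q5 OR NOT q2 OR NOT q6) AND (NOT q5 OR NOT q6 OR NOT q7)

Try q6 = false.
Try q2 = true.
Try q4 = true.
(q7) alone gives q7 = true.
(NOT q3) alone gives q3 = false.
(NOT q1) alone gives q1 = false.
All clauses hold; q5 can take either value.

q1: false,  q2: true,  q3: false,  q4: true,  q5: true,  q6: false,  q7: true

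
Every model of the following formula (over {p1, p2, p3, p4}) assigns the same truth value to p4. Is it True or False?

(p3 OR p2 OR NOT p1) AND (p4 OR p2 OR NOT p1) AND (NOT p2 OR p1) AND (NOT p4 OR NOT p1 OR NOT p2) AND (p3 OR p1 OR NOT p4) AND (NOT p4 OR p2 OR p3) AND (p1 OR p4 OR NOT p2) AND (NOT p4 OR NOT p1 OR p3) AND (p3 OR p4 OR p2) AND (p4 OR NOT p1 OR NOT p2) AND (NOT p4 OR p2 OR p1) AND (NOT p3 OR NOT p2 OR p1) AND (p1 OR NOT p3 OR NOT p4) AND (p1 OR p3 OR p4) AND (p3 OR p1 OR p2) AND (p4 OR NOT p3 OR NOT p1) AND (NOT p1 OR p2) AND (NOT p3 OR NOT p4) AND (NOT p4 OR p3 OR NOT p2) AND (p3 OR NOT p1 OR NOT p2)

Suppose p4 = true.
The clause (NOT p3) is unit, so p3 = false.
The clause (p1) is unit, so p1 = true.
That conflicts with the unit clause (NOT p1).
So every satisfying assignment has p4 = False.

False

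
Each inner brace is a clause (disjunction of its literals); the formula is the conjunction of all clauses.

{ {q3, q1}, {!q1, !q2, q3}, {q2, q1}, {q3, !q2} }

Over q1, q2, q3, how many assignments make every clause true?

There are 2^3 = 8 truth assignments over (q1, q2, q3).
Check each against the 4 clauses (columns in the order q1, q2, q3):
  F F F  ✗ fails (q3 || q1)
  F F T  ✗ fails (q2 || q1)
  F T F  ✗ fails (q3 || q1)
  F T T  ✓ satisfies all
  T F F  ✓ satisfies all
  T F T  ✓ satisfies all
  T T F  ✗ fails (!q1 || !q2 || q3)
  T T T  ✓ satisfies all
4 of the 8 rows are models.

4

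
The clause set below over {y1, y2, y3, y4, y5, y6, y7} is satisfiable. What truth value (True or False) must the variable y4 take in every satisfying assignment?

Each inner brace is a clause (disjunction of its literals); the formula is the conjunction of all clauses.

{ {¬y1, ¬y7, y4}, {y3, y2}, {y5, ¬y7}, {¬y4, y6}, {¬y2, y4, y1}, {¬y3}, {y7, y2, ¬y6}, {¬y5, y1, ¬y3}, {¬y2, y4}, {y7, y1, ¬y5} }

Suppose y4 = False.
From the singleton clause (¬y3), y3 = False.
From the singleton clause (y2), y2 = True.
That conflicts with the unit clause (¬y2).
So every satisfying assignment has y4 = True.

True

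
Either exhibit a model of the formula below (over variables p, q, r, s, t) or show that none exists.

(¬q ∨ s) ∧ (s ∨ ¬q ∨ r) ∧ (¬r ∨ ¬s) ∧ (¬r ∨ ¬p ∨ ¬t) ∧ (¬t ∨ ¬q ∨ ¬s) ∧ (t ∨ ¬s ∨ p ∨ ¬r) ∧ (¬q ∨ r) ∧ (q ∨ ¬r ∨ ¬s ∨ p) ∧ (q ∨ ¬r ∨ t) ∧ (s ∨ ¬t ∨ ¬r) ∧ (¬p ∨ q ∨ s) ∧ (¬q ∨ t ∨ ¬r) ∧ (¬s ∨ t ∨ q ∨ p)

p: True, q: False, r: False, s: True, t: True

Case q = False:
Case r = False:
Case p = True:
(s) alone gives s = True.
No clause remains; t is free.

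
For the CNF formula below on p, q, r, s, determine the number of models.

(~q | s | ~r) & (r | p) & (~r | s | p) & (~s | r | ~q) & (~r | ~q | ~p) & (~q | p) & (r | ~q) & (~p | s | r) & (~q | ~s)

There are 2^4 = 16 truth assignments over (p, q, r, s).
Split on r. With r = 1, the clauses containing r are satisfied and ~r drops from the rest; 3 of the 2^3 = 8 assignments to the other variables satisfy what remains.
With r = 0, by the same count on the reduced clause set, 1 assignment works.
Total: 3 + 1 = 4.

4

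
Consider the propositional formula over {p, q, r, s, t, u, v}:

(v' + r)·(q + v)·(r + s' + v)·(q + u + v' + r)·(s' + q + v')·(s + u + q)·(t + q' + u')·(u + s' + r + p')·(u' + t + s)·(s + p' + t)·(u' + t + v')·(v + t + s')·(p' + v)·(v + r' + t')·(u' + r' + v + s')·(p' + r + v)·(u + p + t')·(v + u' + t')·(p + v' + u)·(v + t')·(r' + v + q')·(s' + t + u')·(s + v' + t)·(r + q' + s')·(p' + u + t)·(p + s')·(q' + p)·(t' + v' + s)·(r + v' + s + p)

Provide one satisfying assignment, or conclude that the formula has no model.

p ↦ 1; q ↦ 1; r ↦ 1; s ↦ 1; t ↦ 1; u ↦ 0; v ↦ 1

Case v = 1:
From the singleton clause (r), r = 1.
Case s = 1:
From the singleton clause (q), q = 1.
From the singleton clause (p), p = 1.
Case t = 1:
No clause remains; u is free.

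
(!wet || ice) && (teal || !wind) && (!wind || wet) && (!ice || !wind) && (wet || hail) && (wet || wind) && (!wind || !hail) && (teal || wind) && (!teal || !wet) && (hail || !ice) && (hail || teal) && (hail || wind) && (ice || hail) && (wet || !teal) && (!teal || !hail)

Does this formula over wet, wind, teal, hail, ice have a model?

No

Suppose wet = false.
Unit clause (!wind) forces wind = false.
That conflicts with the unit clause (wind).
That branch fails; take wet = true instead.
Unit clause (ice) forces ice = true.
Unit clause (!wind) forces wind = false.
Unit clause (teal) forces teal = true.
That conflicts with the unit clause (!teal).
Either choice for wet ends in contradiction.
No assignment satisfies every clause.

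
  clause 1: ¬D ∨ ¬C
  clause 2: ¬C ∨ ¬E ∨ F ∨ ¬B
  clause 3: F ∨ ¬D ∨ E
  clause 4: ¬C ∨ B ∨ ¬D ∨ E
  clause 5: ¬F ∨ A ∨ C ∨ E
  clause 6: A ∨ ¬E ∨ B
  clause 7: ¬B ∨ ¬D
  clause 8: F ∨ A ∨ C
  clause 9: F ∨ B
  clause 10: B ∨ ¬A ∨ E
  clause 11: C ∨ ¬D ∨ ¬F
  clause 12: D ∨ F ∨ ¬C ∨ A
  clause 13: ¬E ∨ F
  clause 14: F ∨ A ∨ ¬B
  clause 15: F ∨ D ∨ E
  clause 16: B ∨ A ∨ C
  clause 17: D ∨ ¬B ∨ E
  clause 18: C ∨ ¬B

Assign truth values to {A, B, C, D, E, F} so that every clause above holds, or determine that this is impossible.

A=True,  B=True,  C=True,  D=False,  E=True,  F=True

Case D = False:
Case F = True:
Case B = True:
The clause (E) is unit, so E = True.
The clause (C) is unit, so C = True.
No clause remains; A is free.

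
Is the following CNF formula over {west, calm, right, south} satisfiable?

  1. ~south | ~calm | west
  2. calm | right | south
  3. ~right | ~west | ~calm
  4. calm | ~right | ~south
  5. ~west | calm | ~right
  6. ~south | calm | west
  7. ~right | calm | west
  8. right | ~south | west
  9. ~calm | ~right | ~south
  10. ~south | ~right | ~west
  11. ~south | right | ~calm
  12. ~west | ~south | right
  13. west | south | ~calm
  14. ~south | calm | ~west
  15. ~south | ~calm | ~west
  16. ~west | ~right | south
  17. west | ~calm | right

Satisfiable

Suppose south = 0.
Suppose calm = 1.
The clause (west) is unit, so west = 1.
The clause (~right) is unit, so right = 0.
Every clause now holds.
A satisfying assignment: west=1; calm=1; right=0; south=0.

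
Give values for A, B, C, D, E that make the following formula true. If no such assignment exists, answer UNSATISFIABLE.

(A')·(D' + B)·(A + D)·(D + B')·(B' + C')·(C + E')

The clause (A') is unit, so A = 0.
The clause (D) is unit, so D = 1.
The clause (B) is unit, so B = 1.
The clause (C') is unit, so C = 0.
The clause (E') is unit, so E = 0.
All clauses are satisfied.

A=0, B=1, C=0, D=1, E=0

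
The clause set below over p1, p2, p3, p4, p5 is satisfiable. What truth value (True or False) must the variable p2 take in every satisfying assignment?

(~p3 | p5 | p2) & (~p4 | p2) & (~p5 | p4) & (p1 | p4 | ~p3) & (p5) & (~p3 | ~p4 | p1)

Suppose p2 = 0.
The clause (~p4) is unit, so p4 = 0.
The clause (~p5) is unit, so p5 = 0.
Now (p5) is unsatisfied and unit — conflict.
So every satisfying assignment has p2 = True.

True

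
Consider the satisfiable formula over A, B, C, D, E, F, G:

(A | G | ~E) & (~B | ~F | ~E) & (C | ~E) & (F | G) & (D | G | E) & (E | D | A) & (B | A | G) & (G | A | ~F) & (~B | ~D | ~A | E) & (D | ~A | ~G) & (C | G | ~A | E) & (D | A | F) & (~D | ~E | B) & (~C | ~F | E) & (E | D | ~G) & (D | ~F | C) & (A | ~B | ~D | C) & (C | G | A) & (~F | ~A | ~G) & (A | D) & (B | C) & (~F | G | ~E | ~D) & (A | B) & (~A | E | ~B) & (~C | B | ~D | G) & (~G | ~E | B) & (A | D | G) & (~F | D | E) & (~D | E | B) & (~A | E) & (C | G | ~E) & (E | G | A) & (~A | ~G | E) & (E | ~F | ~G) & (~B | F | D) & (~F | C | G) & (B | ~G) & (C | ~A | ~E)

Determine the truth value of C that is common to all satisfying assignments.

True

Suppose C = 0.
From the singleton clause (~E), E = 0.
From the singleton clause (B), B = 1.
From the singleton clause (~A), A = 0.
From the singleton clause (D), D = 1.
That conflicts with the unit clause (~D).
So every satisfying assignment has C = True.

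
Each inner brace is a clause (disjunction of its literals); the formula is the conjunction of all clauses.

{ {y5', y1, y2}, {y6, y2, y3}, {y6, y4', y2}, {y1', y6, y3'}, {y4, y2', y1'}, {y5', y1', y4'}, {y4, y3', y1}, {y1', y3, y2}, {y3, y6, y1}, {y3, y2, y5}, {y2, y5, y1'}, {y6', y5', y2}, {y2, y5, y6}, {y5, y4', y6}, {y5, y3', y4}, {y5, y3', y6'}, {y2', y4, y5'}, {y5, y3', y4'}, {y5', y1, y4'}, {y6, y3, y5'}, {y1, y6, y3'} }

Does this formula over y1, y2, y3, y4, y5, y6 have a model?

Case y5 = 0:
Case y3 = 0:
The clause (y2) is unit, so y2 = 1.
Case y4 = 1:
The clause (y6) is unit, so y6 = 1.
No clause remains; y1 is free.
A satisfying assignment: y1: 0, y2: 1, y3: 0, y4: 1, y5: 0, y6: 1.

Yes, satisfiable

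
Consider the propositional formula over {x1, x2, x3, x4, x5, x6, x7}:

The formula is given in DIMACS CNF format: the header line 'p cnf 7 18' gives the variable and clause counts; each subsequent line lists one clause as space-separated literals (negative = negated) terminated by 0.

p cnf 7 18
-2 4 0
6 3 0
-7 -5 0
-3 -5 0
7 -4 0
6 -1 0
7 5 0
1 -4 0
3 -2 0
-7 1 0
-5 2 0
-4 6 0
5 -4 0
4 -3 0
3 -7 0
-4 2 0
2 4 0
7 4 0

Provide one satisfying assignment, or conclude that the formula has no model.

Branch on x2: set x2 = False.
Unit clause (¬x5) forces x5 = False.
Unit clause (x7) forces x7 = True.
Unit clause (x1) forces x1 = True.
Unit clause (x6) forces x6 = True.
Unit clause (¬x4) forces x4 = False.
But (x4) is also a unit clause — contradiction.
Backtrack on x2: now try x2 = True.
Unit clause (x4) forces x4 = True.
Unit clause (x7) forces x7 = True.
Unit clause (¬x5) forces x5 = False.
But (x5) is also a unit clause — contradiction.
Both values of x2 lead to a conflict.

UNSATISFIABLE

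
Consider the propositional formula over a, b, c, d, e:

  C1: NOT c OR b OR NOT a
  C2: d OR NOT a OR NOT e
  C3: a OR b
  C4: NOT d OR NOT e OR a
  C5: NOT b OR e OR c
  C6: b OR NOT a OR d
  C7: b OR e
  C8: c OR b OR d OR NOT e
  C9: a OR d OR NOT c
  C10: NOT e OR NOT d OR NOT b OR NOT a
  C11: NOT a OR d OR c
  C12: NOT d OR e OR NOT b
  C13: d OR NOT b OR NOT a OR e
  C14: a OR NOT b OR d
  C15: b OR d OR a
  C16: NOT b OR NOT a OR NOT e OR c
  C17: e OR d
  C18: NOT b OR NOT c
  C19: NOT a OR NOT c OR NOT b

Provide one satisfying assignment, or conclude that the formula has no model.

Case a = true:
Case c = false:
(d) alone gives d = true.
Case b = false:
(e) alone gives e = true.
This assignment satisfies each clause.

a=true,  b=false,  c=false,  d=true,  e=true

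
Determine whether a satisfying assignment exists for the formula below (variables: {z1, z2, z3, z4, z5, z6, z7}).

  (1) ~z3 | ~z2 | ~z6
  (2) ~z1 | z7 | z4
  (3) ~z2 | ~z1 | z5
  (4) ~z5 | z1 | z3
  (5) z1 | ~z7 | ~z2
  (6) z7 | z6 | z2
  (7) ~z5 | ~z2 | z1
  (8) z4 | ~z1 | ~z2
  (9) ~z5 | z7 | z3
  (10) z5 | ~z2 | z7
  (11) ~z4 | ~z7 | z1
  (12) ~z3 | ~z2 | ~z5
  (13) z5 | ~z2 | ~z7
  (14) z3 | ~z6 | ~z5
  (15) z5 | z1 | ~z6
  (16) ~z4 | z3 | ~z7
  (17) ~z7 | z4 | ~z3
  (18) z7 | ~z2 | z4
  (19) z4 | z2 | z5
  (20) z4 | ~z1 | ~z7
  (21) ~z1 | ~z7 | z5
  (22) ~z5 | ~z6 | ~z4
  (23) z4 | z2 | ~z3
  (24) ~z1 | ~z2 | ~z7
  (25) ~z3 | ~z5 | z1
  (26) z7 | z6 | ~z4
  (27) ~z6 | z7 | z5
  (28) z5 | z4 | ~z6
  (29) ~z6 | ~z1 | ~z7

Suppose z3 = 1.
Suppose z2 = 0.
(z4) alone gives z4 = 1.
Suppose z7 = 1.
(z1) alone gives z1 = 1.
(z5) alone gives z5 = 1.
(~z6) alone gives z6 = 0.
This assignment satisfies each clause.
A satisfying assignment: z1 ↦ 1; z2 ↦ 0; z3 ↦ 1; z4 ↦ 1; z5 ↦ 1; z6 ↦ 0; z7 ↦ 1.

Yes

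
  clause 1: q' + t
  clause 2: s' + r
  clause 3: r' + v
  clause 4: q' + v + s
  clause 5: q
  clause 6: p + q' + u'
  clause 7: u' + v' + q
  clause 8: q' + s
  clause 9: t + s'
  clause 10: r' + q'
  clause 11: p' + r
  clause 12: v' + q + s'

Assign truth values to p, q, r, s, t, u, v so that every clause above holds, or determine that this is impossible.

UNSATISFIABLE

Unit clause (q) forces q = 1.
Unit clause (t) forces t = 1.
Unit clause (s) forces s = 1.
Unit clause (r) forces r = 1.
That conflicts with the unit clause (r').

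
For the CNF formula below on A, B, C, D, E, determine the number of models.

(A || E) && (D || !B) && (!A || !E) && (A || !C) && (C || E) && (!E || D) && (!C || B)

There are 2^5 = 32 truth assignments over (A, B, C, D, E).
Split on B. With B = true, the clauses containing B are satisfied and !B drops from the rest; 2 of the 2^4 = 16 assignments to the other variables satisfy what remains.
With B = false, by the same count on the reduced clause set, 1 assignment works.
Total: 2 + 1 = 3.

3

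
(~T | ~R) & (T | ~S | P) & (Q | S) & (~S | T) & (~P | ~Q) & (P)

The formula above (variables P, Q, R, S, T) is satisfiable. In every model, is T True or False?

Suppose T = 0.
Unit clause (~S) forces S = 0.
Unit clause (Q) forces Q = 1.
Unit clause (~P) forces P = 0.
That conflicts with the unit clause (P).
So every satisfying assignment has T = True.

True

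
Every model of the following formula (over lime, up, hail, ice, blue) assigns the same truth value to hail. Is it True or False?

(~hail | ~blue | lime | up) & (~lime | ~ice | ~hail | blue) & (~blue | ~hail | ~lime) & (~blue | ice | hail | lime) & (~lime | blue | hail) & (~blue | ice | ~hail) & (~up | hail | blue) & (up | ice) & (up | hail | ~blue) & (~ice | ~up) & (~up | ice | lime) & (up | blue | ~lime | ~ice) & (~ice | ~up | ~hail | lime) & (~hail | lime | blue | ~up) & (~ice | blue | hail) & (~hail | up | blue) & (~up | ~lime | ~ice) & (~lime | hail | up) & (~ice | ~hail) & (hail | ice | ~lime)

True

Suppose hail = 0.
Case lime = 0:
Case blue = 0:
From the singleton clause (~up), up = 0.
From the singleton clause (ice), ice = 1.
Now (~ice) is unsatisfied and unit — conflict.
That branch fails; take blue = 1 instead.
From the singleton clause (ice), ice = 1.
From the singleton clause (up), up = 1.
Now (~up) is unsatisfied and unit — conflict.
Both values of blue lead to a conflict.
That branch fails; take lime = 1 instead.
From the singleton clause (blue), blue = 1.
From the singleton clause (up), up = 1.
From the singleton clause (~ice), ice = 0.
Now (ice) is unsatisfied and unit — conflict.
Both values of lime lead to a conflict.
So every satisfying assignment has hail = True.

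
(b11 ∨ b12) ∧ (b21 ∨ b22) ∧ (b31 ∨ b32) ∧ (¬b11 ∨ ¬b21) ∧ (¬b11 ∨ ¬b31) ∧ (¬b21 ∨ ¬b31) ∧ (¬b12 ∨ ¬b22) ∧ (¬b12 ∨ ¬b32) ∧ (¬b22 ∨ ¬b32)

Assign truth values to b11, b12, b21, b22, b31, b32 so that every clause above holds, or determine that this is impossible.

UNSATISFIABLE

Case b11 = True:
Unit clause (¬b21) forces b21 = False.
Unit clause (b22) forces b22 = True.
Unit clause (¬b31) forces b31 = False.
Unit clause (b32) forces b32 = True.
That conflicts with the unit clause (¬b32).
That branch fails; take b11 = False instead.
Unit clause (b12) forces b12 = True.
Unit clause (¬b22) forces b22 = False.
Unit clause (b21) forces b21 = True.
Unit clause (¬b31) forces b31 = False.
Unit clause (b32) forces b32 = True.
That conflicts with the unit clause (¬b32).
Neither b11 = True nor b11 = False works.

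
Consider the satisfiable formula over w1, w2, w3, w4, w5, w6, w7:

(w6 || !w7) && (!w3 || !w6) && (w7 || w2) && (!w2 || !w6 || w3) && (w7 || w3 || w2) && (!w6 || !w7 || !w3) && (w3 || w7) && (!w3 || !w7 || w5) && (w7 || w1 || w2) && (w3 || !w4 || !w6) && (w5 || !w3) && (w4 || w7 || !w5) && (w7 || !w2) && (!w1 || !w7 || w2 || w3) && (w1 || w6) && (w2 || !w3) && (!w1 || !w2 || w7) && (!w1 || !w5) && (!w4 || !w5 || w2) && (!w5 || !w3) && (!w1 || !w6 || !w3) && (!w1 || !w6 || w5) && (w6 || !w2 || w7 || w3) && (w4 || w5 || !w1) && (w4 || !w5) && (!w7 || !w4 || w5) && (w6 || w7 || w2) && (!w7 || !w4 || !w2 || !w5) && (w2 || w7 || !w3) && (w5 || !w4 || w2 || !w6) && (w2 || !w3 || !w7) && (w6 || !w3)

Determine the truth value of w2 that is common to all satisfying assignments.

False

Suppose w2 = true.
The clause (w7) is unit, so w7 = true.
The clause (w6) is unit, so w6 = true.
The clause (!w3) is unit, so w3 = false.
That conflicts with the unit clause (w3).
So every satisfying assignment has w2 = False.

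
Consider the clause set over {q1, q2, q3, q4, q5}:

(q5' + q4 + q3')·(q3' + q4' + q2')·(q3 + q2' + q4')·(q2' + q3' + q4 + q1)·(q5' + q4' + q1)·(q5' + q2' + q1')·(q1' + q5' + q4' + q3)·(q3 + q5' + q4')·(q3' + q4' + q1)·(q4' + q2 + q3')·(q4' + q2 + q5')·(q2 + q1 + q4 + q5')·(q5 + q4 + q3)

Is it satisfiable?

Yes

Branch on q5: set q5 = 0.
Branch on q4: set q4 = 0.
The clause (q3) is unit, so q3 = 1.
Branch on q2: set q2 = 1.
The clause (q1) is unit, so q1 = 1.
This assignment satisfies each clause.
A satisfying assignment: q1: 1; q2: 1; q3: 1; q4: 0; q5: 0.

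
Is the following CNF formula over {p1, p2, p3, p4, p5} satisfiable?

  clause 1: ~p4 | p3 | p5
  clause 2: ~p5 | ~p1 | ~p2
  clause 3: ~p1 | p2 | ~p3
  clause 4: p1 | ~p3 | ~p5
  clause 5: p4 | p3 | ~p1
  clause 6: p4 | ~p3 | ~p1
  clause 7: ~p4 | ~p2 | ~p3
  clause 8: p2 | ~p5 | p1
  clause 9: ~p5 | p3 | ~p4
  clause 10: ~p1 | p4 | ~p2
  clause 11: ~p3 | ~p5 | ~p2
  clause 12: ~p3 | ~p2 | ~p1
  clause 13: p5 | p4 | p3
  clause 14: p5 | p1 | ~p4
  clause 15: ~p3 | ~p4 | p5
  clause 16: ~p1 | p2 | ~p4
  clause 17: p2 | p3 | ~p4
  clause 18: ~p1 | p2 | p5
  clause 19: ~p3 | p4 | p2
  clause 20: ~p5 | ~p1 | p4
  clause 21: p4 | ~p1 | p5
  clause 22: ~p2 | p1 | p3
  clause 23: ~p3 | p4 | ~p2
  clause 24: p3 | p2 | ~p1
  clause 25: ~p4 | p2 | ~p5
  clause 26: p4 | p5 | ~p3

Suppose p4 = 0.
Suppose p3 = 1.
Unit clause (~p1) forces p1 = 0.
Unit clause (~p5) forces p5 = 0.
Now (p5) is unsatisfied and unit — conflict.
Backtrack on p3: now try p3 = 0.
Unit clause (~p1) forces p1 = 0.
Unit clause (p5) forces p5 = 1.
Unit clause (p2) forces p2 = 1.
Now (~p2) is unsatisfied and unit — conflict.
Both values of p3 lead to a conflict.
Backtrack on p4: now try p4 = 1.
Suppose p3 = 1.
Unit clause (~p2) forces p2 = 0.
Unit clause (~p1) forces p1 = 0.
Unit clause (~p5) forces p5 = 0.
Now (p5) is unsatisfied and unit — conflict.
Backtrack on p3: now try p3 = 0.
Unit clause (p5) forces p5 = 1.
Now (~p5) is unsatisfied and unit — conflict.
Both values of p3 lead to a conflict.
Both values of p4 lead to a conflict.
No assignment satisfies every clause.

Unsatisfiable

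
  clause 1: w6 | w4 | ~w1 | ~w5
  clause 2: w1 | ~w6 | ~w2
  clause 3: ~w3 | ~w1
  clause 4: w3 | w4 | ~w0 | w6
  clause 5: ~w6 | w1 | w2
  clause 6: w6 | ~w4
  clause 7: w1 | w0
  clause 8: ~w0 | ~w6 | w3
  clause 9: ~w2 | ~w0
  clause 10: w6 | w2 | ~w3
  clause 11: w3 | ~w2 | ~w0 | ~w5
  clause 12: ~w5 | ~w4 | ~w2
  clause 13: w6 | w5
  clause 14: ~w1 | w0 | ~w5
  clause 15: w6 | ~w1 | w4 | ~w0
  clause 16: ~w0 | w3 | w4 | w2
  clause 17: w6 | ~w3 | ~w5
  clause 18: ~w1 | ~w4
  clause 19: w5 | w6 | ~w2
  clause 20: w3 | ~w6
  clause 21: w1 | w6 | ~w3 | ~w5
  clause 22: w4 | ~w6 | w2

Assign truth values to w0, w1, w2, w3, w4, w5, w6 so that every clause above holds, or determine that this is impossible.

UNSATISFIABLE

Try w3 = 0.
The clause (~w6) is unit, so w6 = 0.
The clause (~w4) is unit, so w4 = 0.
The clause (~w0) is unit, so w0 = 0.
The clause (w1) is unit, so w1 = 1.
The clause (~w5) is unit, so w5 = 0.
Now (w5) is unsatisfied and unit — conflict.
That branch fails; take w3 = 1 instead.
The clause (~w1) is unit, so w1 = 0.
The clause (w0) is unit, so w0 = 1.
The clause (~w2) is unit, so w2 = 0.
The clause (~w6) is unit, so w6 = 0.
Now (w6) is unsatisfied and unit — conflict.
Both values of w3 lead to a conflict.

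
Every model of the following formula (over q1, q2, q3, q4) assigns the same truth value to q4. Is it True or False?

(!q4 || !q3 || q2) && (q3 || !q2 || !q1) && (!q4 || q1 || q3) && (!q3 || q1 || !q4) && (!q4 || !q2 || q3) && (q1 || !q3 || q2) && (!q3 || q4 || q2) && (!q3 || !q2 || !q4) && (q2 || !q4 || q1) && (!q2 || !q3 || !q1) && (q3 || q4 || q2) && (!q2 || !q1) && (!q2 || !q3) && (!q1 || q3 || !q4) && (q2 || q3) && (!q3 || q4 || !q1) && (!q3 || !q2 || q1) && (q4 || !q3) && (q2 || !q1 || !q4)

Suppose q4 = true.
Case q3 = false:
(q1) alone gives q1 = true.
That conflicts with the unit clause (!q1).
Backtrack on q3: now try q3 = true.
(q2) alone gives q2 = true.
That conflicts with the unit clause (!q2).
Neither q3 = true nor q3 = false works.
So every satisfying assignment has q4 = False.

False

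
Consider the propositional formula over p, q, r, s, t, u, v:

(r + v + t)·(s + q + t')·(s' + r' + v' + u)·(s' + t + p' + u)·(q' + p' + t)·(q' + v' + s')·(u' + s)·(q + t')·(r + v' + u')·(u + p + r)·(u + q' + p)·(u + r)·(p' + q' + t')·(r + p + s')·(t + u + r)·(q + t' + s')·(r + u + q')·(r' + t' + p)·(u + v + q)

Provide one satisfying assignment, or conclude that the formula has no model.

Suppose u = 0.
(r) alone gives r = 1.
Suppose s = 0.
Suppose q = 0.
(t') alone gives t = 0.
(v) alone gives v = 1.
Every clause is now satisfied; p is unconstrained.

p ↦ 1, q ↦ 0, r ↦ 1, s ↦ 0, t ↦ 0, u ↦ 0, v ↦ 1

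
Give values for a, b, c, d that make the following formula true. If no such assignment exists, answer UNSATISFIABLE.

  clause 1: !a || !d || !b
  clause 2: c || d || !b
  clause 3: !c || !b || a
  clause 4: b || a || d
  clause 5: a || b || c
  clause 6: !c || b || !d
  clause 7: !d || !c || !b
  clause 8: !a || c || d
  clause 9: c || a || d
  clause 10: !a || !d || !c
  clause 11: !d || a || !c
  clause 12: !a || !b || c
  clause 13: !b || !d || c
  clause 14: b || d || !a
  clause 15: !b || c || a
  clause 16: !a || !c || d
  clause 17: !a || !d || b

Try a = false.
Try c = false.
From the singleton clause (b), b = true.
But (!b) is also a unit clause — contradiction.
That branch fails; take c = true instead.
From the singleton clause (!b), b = false.
From the singleton clause (d), d = true.
But (!d) is also a unit clause — contradiction.
Either choice for c ends in contradiction.
That branch fails; take a = true instead.
Try d = false.
From the singleton clause (c), c = true.
But (!c) is also a unit clause — contradiction.
That branch fails; take d = true instead.
From the singleton clause (!b), b = false.
But (b) is also a unit clause — contradiction.
Either choice for d ends in contradiction.
Either choice for a ends in contradiction.

UNSATISFIABLE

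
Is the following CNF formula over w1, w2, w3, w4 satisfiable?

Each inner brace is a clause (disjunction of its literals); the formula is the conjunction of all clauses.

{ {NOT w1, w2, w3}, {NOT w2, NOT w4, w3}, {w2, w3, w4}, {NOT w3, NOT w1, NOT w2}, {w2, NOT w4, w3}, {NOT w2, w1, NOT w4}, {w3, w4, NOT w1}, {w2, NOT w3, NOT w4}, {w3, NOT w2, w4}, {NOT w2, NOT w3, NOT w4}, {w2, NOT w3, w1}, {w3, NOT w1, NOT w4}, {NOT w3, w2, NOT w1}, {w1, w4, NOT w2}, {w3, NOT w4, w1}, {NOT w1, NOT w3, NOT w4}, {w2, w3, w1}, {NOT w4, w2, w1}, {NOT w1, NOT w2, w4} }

Unsatisfiable

Case w1 = false:
Case w2 = false:
From the singleton clause (NOT w3), w3 = false.
But (w3) is also a unit clause — contradiction.
Undo w2 and try w2 = true.
From the singleton clause (NOT w4), w4 = false.
But (w4) is also a unit clause — contradiction.
Both values of w2 lead to a conflict.
Undo w1 and try w1 = true.
Case w2 = true:
From the singleton clause (NOT w3), w3 = false.
From the singleton clause (NOT w4), w4 = false.
But (w4) is also a unit clause — contradiction.
Undo w2 and try w2 = false.
From the singleton clause (w3), w3 = true.
But (NOT w3) is also a unit clause — contradiction.
Both values of w2 lead to a conflict.
Both values of w1 lead to a conflict.
No assignment satisfies every clause.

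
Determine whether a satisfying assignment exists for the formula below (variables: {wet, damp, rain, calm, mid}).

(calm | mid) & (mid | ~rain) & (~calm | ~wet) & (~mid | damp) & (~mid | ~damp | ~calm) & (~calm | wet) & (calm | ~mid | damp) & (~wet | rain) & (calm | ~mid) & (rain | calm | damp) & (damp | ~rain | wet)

Suppose calm = 1.
Unit clause (~wet) forces wet = 0.
Now (wet) is unsatisfied and unit — conflict.
That branch fails; take calm = 0 instead.
Unit clause (mid) forces mid = 1.
Now (~mid) is unsatisfied and unit — conflict.
Both values of calm lead to a conflict.
No assignment satisfies every clause.

Unsatisfiable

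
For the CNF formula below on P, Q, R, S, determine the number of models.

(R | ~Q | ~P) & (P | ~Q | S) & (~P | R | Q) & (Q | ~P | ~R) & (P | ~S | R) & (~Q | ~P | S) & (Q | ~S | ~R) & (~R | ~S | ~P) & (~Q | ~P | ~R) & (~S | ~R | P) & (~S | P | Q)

There are 2^4 = 16 truth assignments over (P, Q, R, S).
Check each against the 11 clauses (columns in the order P, Q, R, S):
  F F F F  ✓ satisfies all
  F F F T  ✗ fails (P | ~S | R)
  F F T F  ✓ satisfies all
  F F T T  ✗ fails (Q | ~S | ~R)
  F T F F  ✗ fails (P | ~Q | S)
  F T F T  ✗ fails (P | ~S | R)
  F T T F  ✗ fails (P | ~Q | S)
  F T T T  ✗ fails (~S | ~R | P)
  T F F F  ✗ fails (~P | R | Q)
  T F F T  ✗ fails (~P | R | Q)
  T F T F  ✗ fails (Q | ~P | ~R)
  T F T T  ✗ fails (Q | ~P | ~R)
  T T F F  ✗ fails (R | ~Q | ~P)
  T T F T  ✗ fails (R | ~Q | ~P)
  T T T F  ✗ fails (~Q | ~P | S)
  T T T T  ✗ fails (~R | ~S | ~P)
2 of the 16 rows are models.

2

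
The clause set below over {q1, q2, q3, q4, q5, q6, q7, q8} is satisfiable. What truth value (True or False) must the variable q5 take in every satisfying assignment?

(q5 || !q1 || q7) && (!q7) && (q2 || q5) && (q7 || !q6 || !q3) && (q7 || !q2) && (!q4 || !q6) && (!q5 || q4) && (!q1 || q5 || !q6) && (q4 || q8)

Suppose q5 = false.
Unit clause (!q7) forces q7 = false.
Unit clause (!q1) forces q1 = false.
Unit clause (q2) forces q2 = true.
That conflicts with the unit clause (!q2).
So every satisfying assignment has q5 = True.

True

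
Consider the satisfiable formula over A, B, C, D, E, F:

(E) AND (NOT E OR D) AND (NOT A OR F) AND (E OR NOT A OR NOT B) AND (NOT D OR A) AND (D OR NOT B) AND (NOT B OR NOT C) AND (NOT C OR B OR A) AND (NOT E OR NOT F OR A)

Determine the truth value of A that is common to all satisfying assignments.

True

Suppose A = false.
From the singleton clause (E), E = true.
From the singleton clause (D), D = true.
Now (NOT D) is unsatisfied and unit — conflict.
So every satisfying assignment has A = True.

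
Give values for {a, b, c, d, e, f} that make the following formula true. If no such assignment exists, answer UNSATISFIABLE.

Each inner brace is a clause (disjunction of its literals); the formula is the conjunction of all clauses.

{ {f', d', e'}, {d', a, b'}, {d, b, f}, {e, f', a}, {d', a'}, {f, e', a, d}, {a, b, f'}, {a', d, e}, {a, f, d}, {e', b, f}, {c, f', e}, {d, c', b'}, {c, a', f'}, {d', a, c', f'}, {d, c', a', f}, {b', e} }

a=0, b=0, c=1, d=1, e=0, f=0

Branch on d: set d = 1.
The clause (a') is unit, so a = 0.
The clause (b') is unit, so b = 0.
The clause (f') is unit, so f = 0.
The clause (e') is unit, so e = 0.
Every clause is now satisfied; c is unconstrained.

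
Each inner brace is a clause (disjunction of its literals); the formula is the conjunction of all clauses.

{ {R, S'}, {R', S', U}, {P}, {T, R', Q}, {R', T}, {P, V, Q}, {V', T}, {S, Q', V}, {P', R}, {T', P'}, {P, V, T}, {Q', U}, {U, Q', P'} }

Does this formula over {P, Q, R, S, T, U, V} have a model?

No, unsatisfiable

From the singleton clause (P), P = 1.
From the singleton clause (R), R = 1.
From the singleton clause (T), T = 1.
Now (T') is unsatisfied and unit — conflict.
No assignment satisfies every clause.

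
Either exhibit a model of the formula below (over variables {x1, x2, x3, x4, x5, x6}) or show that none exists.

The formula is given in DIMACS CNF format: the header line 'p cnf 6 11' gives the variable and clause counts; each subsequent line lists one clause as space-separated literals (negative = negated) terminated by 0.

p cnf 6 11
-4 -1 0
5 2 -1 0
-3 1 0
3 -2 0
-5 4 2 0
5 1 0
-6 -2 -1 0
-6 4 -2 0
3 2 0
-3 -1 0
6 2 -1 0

UNSATISFIABLE

Suppose x4 = False.
Suppose x3 = False.
From the singleton clause (¬x2), x2 = False.
But (x2) is also a unit clause — contradiction.
That branch fails; take x3 = True instead.
From the singleton clause (x1), x1 = True.
But (¬x1) is also a unit clause — contradiction.
Either choice for x3 ends in contradiction.
That branch fails; take x4 = True instead.
From the singleton clause (¬x1), x1 = False.
From the singleton clause (¬x3), x3 = False.
From the singleton clause (¬x2), x2 = False.
But (x2) is also a unit clause — contradiction.
Either choice for x4 ends in contradiction.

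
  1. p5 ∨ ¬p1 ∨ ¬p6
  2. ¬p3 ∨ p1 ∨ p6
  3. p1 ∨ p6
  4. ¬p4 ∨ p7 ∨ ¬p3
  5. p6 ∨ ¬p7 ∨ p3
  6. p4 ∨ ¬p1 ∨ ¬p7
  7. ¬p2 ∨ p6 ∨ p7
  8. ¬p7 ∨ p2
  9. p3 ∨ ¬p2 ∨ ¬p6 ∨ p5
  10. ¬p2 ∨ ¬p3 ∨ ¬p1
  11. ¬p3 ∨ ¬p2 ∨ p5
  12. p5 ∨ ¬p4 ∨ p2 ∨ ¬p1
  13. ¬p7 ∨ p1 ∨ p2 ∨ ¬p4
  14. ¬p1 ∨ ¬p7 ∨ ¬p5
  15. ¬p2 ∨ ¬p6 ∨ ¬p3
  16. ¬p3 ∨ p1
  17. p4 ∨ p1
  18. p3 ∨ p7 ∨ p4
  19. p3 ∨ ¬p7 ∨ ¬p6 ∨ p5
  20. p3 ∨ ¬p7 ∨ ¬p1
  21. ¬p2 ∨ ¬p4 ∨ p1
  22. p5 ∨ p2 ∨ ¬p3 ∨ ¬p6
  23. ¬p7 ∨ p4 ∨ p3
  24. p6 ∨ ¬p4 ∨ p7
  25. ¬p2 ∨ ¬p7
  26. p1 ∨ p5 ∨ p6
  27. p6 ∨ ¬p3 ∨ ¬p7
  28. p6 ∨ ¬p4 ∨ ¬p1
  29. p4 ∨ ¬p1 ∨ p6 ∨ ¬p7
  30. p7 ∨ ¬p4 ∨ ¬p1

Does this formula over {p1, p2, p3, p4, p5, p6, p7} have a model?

Yes, satisfiable

Suppose p1 = True.
Suppose p5 = True.
(¬p7) alone gives p7 = False.
(¬p4) alone gives p4 = False.
(p3) alone gives p3 = True.
(¬p2) alone gives p2 = False.
All clauses hold; p6 can take either value.
A satisfying assignment: p1 ↦ True,  p2 ↦ False,  p3 ↦ True,  p4 ↦ False,  p5 ↦ True,  p6 ↦ False,  p7 ↦ False.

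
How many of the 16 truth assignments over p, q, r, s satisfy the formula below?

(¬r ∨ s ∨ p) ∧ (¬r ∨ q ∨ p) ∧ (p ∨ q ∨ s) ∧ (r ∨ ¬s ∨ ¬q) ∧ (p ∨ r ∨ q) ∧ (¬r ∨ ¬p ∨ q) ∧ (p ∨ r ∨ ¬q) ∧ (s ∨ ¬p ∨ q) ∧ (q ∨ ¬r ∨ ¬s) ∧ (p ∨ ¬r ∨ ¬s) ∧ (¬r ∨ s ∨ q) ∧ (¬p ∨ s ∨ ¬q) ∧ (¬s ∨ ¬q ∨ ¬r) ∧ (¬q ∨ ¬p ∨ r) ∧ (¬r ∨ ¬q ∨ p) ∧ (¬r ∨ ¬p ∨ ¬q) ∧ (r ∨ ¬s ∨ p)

1

There are 2^4 = 16 truth assignments over (p, q, r, s).
Check each against the 17 clauses (columns in the order p, q, r, s):
  F F F F  ✗ fails (p ∨ q ∨ s)
  F F F T  ✗ fails (p ∨ r ∨ q)
  F F T F  ✗ fails (¬r ∨ s ∨ p)
  F F T T  ✗ fails (¬r ∨ q ∨ p)
  F T F F  ✗ fails (p ∨ r ∨ ¬q)
  F T F T  ✗ fails (r ∨ ¬s ∨ ¬q)
  F T T F  ✗ fails (¬r ∨ s ∨ p)
  F T T T  ✗ fails (p ∨ ¬r ∨ ¬s)
  T F F F  ✗ fails (s ∨ ¬p ∨ q)
  T F F T  ✓ satisfies all
  T F T F  ✗ fails (¬r ∨ ¬p ∨ q)
  T F T T  ✗ fails (¬r ∨ ¬p ∨ q)
  T T F F  ✗ fails (¬p ∨ s ∨ ¬q)
  T T F T  ✗ fails (r ∨ ¬s ∨ ¬q)
  T T T F  ✗ fails (¬p ∨ s ∨ ¬q)
  T T T T  ✗ fails (¬s ∨ ¬q ∨ ¬r)
1 of the 16 rows is a model.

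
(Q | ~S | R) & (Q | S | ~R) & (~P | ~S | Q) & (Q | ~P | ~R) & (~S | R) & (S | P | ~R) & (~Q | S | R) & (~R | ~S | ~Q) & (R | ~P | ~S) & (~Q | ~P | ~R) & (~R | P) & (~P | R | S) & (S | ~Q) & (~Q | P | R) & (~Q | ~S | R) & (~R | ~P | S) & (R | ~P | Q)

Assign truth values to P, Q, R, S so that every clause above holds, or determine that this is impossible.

Try S = 0.
(~Q) alone gives Q = 0.
(~R) alone gives R = 0.
(~P) alone gives P = 0.
This assignment satisfies each clause.

P=0; Q=0; R=0; S=0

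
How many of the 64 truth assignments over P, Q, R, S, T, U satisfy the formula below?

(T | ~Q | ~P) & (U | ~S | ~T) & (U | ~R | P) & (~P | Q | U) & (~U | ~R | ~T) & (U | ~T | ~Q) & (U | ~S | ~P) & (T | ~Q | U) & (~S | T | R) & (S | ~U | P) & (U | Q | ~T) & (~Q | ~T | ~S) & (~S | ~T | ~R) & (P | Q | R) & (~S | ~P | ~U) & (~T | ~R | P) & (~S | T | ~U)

There are 2^6 = 64 truth assignments over (P, Q, R, S, T, U).
Split on T. With T = 1, the clauses containing T are satisfied and ~T drops from the rest; 2 of the 2^5 = 32 assignments to the other variables satisfy what remains.
With T = 0, by the same count on the reduced clause set, 2 assignments work.
Total: 2 + 2 = 4.

4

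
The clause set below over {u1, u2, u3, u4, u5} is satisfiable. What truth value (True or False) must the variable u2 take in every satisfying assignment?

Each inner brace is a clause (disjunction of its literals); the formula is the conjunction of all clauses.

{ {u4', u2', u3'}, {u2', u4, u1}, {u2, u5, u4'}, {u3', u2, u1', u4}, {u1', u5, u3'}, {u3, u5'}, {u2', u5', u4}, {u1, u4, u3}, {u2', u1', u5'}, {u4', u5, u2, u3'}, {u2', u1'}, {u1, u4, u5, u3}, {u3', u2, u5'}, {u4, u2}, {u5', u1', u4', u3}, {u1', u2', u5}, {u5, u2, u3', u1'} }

True

Suppose u2 = 0.
(u4) alone gives u4 = 1.
(u5) alone gives u5 = 1.
(u3) alone gives u3 = 1.
But (u3') is also a unit clause — contradiction.
So every satisfying assignment has u2 = True.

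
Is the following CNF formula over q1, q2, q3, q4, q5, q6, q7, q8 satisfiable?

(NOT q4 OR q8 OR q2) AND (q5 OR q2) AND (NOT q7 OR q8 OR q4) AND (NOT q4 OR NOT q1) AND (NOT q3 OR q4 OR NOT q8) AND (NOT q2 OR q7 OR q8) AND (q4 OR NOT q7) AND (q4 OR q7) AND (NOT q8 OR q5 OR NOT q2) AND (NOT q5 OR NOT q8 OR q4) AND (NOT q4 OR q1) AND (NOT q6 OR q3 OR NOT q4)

No

Try q5 = true.
Try q4 = false.
(NOT q7) alone gives q7 = false.
But (q7) is also a unit clause — contradiction.
That branch fails; take q4 = true instead.
(NOT q1) alone gives q1 = false.
But (q1) is also a unit clause — contradiction.
Both values of q4 lead to a conflict.
That branch fails; take q5 = false instead.
(q2) alone gives q2 = true.
(NOT q8) alone gives q8 = false.
(q7) alone gives q7 = true.
(q4) alone gives q4 = true.
(NOT q1) alone gives q1 = false.
But (q1) is also a unit clause — contradiction.
Both values of q5 lead to a conflict.
No assignment satisfies every clause.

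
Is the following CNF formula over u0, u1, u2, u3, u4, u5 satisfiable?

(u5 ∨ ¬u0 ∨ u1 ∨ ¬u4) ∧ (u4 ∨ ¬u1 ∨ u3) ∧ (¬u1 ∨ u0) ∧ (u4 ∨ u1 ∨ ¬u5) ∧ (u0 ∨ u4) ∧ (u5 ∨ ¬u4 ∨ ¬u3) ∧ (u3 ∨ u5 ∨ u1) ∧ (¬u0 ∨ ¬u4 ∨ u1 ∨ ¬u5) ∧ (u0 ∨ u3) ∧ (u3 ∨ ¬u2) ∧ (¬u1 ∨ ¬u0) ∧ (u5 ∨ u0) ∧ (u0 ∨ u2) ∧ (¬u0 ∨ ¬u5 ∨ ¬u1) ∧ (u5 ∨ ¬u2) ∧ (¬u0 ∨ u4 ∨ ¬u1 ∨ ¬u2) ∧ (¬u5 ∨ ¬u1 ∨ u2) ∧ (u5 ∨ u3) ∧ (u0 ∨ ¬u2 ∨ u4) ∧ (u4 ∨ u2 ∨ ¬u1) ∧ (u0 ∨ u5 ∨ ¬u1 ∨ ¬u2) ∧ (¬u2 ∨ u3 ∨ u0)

Satisfiable

Branch on u1: set u1 = False.
Branch on u4: set u4 = False.
The clause (¬u5) is unit, so u5 = False.
The clause (u0) is unit, so u0 = True.
The clause (u3) is unit, so u3 = True.
The clause (¬u2) is unit, so u2 = False.
This assignment satisfies each clause.
A satisfying assignment: u0: True, u1: False, u2: False, u3: True, u4: False, u5: False.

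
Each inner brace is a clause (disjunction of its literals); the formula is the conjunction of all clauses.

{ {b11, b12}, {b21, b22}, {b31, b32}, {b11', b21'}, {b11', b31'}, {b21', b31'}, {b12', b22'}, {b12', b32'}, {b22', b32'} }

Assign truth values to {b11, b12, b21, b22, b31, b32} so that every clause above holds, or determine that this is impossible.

UNSATISFIABLE

Try b11 = 1.
(b21') alone gives b21 = 0.
(b22) alone gives b22 = 1.
(b31') alone gives b31 = 0.
(b32) alone gives b32 = 1.
But (b32') is also a unit clause — contradiction.
Undo b11 and try b11 = 0.
(b12) alone gives b12 = 1.
(b22') alone gives b22 = 0.
(b21) alone gives b21 = 1.
(b31') alone gives b31 = 0.
(b32) alone gives b32 = 1.
But (b32') is also a unit clause — contradiction.
Both values of b11 lead to a conflict.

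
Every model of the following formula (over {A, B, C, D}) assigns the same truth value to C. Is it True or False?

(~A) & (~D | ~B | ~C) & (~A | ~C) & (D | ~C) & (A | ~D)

Suppose C = 1.
(~A) alone gives A = 0.
(D) alone gives D = 1.
Now (~D) is unsatisfied and unit — conflict.
So every satisfying assignment has C = False.

False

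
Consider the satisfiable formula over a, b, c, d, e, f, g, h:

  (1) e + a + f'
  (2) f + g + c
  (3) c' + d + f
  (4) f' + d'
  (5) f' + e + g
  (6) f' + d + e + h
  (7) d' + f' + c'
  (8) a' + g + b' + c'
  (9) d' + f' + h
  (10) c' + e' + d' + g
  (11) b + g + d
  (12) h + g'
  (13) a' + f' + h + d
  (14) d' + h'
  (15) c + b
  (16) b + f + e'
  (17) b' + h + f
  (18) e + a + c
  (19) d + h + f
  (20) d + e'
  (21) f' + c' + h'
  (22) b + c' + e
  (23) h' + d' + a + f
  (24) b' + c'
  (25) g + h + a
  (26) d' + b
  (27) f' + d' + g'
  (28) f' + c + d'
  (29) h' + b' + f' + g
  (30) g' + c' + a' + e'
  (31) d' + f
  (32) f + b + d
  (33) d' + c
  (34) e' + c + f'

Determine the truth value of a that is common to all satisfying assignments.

Suppose a = 0.
Try e = 1.
(d) alone gives d = 1.
(f') alone gives f = 0.
But (f) is also a unit clause — contradiction.
Backtrack on e: now try e = 0.
(f') alone gives f = 0.
(c) alone gives c = 1.
(d) alone gives d = 1.
But (d') is also a unit clause — contradiction.
Either choice for e ends in contradiction.
So every satisfying assignment has a = True.

True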